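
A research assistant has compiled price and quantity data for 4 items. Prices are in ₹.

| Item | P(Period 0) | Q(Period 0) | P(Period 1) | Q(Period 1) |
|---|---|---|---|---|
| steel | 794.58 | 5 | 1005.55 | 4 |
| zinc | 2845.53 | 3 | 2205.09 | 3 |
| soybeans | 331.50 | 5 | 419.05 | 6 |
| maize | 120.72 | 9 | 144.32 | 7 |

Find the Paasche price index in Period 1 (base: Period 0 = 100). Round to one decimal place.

Paasche price index uses current-period quantities as weights.
ΣP(Period 1)·Q(Period 1) = 1005.55×4 + 2205.09×3 + 419.05×6 + 144.32×7 = 4022.2 + 6615.27 + 2514.3 + 1010.24 = 14162.01
ΣP(Period 0)·Q(Period 1) = 794.58×4 + 2845.53×3 + 331.50×6 + 120.72×7 = 3178.32 + 8536.59 + 1989 + 845.04 = 14548.95
Index = 14162.01 / 14548.95 × 100 = 97.3404

97.3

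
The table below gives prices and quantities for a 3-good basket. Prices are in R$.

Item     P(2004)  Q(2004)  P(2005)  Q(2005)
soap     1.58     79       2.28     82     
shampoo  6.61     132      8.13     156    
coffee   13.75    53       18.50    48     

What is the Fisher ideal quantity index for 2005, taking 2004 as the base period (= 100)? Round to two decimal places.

105.19

Laspeyres component (base-period weights):
ΣP(2004)Q(2005) = 1.58×82 + 6.61×156 + 13.75×48 = 129.56 + 1031.16 + 660 = 1820.72
ΣP(2004)Q(2004) = 1.58×79 + 6.61×132 + 13.75×53 = 124.82 + 872.52 + 728.75 = 1726.09
L = 1820.72 / 1726.09 × 100 = 105.4823
Paasche component (current-period weights):
ΣP(2005)Q(2005) = 2.28×82 + 8.13×156 + 18.50×48 = 186.96 + 1268.28 + 888 = 2343.24
ΣP(2005)Q(2004) = 2.28×79 + 8.13×132 + 18.50×53 = 180.12 + 1073.16 + 980.5 = 2233.78
P = 2343.24 / 2233.78 × 100 = 104.9002
Fisher = √(L × P) = √(105.4823 × 104.9002) = 105.1909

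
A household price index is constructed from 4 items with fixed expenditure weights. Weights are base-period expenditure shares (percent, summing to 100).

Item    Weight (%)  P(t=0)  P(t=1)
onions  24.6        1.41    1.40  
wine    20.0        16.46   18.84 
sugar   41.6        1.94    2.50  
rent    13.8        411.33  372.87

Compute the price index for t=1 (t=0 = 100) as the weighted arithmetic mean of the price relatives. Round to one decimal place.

113.4

onions: 24.6 × (1.40/1.41) = 24.6 × 0.992908 = 24.4255
wine: 20.0 × (18.84/16.46) = 20.0 × 1.144593 = 22.8919
sugar: 41.6 × (2.50/1.94) = 41.6 × 1.288660 = 53.6082
rent: 13.8 × (372.87/411.33) = 13.8 × 0.906498 = 12.5097
Index = Σ wᵢ·(p₁ᵢ/p₀ᵢ) = 24.4255 + 22.8919 + 53.6082 + 12.5097 = 113.4353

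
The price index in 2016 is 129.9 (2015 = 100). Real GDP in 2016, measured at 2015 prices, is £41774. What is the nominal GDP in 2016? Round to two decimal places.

54264.43

Nominal = Real × (Index/100) = 41774 × (129.9/100)
        = 41774 × 1.299 = 54264.4260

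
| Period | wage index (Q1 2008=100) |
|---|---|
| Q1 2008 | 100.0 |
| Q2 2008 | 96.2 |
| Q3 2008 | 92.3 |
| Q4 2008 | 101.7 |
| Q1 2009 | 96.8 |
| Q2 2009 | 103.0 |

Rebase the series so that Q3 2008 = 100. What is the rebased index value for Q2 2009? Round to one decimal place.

Rebased(Q2 2009) = 103.0 / 92.3 × 100 = 111.5926

111.6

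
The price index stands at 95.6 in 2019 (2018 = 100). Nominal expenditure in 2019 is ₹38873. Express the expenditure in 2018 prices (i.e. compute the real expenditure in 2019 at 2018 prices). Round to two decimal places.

Real = Nominal ÷ (Index/100) = 38873 ÷ (95.6/100)
     = 38873 ÷ 0.956 = 40662.1339

40662.13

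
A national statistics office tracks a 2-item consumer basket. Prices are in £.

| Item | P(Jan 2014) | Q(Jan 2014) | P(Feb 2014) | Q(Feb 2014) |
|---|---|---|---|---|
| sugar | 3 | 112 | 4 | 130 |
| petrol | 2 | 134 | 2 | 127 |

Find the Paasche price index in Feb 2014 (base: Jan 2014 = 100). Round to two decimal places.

120.19

Paasche price index uses current-period quantities as weights.
ΣP(Feb 2014)·Q(Feb 2014) = 4×130 + 2×127 = 520 + 254 = 774
ΣP(Jan 2014)·Q(Feb 2014) = 3×130 + 2×127 = 390 + 254 = 644
Index = 774 / 644 × 100 = 120.1863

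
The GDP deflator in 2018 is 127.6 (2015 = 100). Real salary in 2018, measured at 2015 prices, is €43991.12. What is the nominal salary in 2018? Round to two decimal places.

56132.67

Nominal = Real × (Index/100) = 43991.12 × (127.6/100)
        = 43991.12 × 1.276 = 56132.6691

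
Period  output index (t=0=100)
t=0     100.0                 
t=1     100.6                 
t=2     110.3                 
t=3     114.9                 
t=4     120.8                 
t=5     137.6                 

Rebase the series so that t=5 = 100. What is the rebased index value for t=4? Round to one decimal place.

Rebased(t=4) = 120.8 / 137.6 × 100 = 87.7907

87.8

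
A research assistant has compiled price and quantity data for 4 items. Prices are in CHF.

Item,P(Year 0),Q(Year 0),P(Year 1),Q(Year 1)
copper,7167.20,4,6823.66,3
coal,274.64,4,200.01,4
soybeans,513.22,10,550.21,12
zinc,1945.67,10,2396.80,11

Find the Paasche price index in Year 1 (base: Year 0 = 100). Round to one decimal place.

Paasche price index uses current-period quantities as weights.
ΣP(Year 1)·Q(Year 1) = 6823.66×3 + 200.01×4 + 550.21×12 + 2396.80×11 = 20470.98 + 800.04 + 6602.52 + 26364.8 = 54238.34
ΣP(Year 0)·Q(Year 1) = 7167.20×3 + 274.64×4 + 513.22×12 + 1945.67×11 = 21501.6 + 1098.56 + 6158.64 + 21402.37 = 50161.17
Index = 54238.34 / 50161.17 × 100 = 108.1281

108.1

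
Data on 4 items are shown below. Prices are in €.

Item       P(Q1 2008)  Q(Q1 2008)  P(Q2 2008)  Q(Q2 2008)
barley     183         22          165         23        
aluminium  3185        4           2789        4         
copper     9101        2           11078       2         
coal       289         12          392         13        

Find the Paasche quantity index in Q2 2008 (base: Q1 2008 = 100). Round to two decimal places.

Paasche quantity index uses current-period prices as weights.
ΣP(Q2 2008)·Q(Q2 2008) = 165×23 + 2789×4 + 11078×2 + 392×13 = 3795 + 11156 + 22156 + 5096 = 42203
ΣP(Q2 2008)·Q(Q1 2008) = 165×22 + 2789×4 + 11078×2 + 392×12 = 3630 + 11156 + 22156 + 4704 = 41646
Index = 42203 / 41646 × 100 = 101.3375

101.34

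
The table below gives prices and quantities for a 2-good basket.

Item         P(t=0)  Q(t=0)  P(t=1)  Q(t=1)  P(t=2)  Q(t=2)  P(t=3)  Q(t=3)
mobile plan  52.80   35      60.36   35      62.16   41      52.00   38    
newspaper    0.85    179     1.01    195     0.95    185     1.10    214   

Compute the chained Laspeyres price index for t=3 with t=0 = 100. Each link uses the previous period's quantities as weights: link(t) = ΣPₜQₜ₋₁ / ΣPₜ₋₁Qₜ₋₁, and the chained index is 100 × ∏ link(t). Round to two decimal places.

100.48

Link t=0→t=1:
ΣP(t=1)Q(t=0) = 60.36×35 + 1.01×179 = 2112.6 + 180.79 = 2293.39
ΣP(t=0)Q(t=0) = 52.80×35 + 0.85×179 = 1848 + 152.15 = 2000.15
link = 2293.39/2000.15 = 1.146609
Link t=1→t=2:
ΣP(t=2)Q(t=1) = 62.16×35 + 0.95×195 = 2175.6 + 185.25 = 2360.85
ΣP(t=1)Q(t=1) = 60.36×35 + 1.01×195 = 2112.6 + 196.95 = 2309.55
link = 2360.85/2309.55 = 1.022212
Link t=2→t=3:
ΣP(t=3)Q(t=2) = 52.00×41 + 1.10×185 = 2132 + 203.5 = 2335.5
ΣP(t=2)Q(t=2) = 62.16×41 + 0.95×185 = 2548.56 + 175.75 = 2724.31
link = 2335.5/2724.31 = 0.857281
Chained index = 100 × 1.146609 × 1.022212 × 0.857281 = 100.4800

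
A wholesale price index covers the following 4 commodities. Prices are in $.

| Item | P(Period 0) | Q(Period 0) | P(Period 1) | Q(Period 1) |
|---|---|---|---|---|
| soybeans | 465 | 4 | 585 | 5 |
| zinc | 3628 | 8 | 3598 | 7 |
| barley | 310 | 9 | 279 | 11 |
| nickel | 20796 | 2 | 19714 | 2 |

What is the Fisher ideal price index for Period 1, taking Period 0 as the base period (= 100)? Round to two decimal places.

97.08

Laspeyres component (base-period weights):
ΣP(Period 1)Q(Period 0) = 585×4 + 3598×8 + 279×9 + 19714×2 = 2340 + 28784 + 2511 + 39428 = 73063
ΣP(Period 0)Q(Period 0) = 465×4 + 3628×8 + 310×9 + 20796×2 = 1860 + 29024 + 2790 + 41592 = 75266
L = 73063 / 75266 × 100 = 97.0730
Paasche component (current-period weights):
ΣP(Period 1)Q(Period 1) = 585×5 + 3598×7 + 279×11 + 19714×2 = 2925 + 25186 + 3069 + 39428 = 70608
ΣP(Period 0)Q(Period 1) = 465×5 + 3628×7 + 310×11 + 20796×2 = 2325 + 25396 + 3410 + 41592 = 72723
P = 70608 / 72723 × 100 = 97.0917
Fisher = √(L × P) = √(97.0730 × 97.0917) = 97.0824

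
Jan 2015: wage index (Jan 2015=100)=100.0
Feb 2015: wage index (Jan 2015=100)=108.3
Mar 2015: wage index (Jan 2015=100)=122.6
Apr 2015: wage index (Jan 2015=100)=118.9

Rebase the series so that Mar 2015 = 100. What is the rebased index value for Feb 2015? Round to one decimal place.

88.3

Rebased(Feb 2015) = 108.3 / 122.6 × 100 = 88.3361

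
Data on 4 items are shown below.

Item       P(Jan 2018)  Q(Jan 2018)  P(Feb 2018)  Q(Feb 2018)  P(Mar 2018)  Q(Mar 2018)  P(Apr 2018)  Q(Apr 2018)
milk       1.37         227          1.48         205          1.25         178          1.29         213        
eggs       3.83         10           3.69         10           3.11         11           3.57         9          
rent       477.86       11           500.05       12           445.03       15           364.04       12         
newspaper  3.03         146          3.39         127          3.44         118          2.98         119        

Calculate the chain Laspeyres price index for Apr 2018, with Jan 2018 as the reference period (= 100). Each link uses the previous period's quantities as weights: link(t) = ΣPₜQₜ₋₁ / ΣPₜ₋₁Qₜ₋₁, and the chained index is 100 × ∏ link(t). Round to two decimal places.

78.15

Link Jan 2018→Feb 2018:
ΣP(Feb 2018)Q(Jan 2018) = 1.48×227 + 3.69×10 + 500.05×11 + 3.39×146 = 335.96 + 36.9 + 5500.55 + 494.94 = 6368.35
ΣP(Jan 2018)Q(Jan 2018) = 1.37×227 + 3.83×10 + 477.86×11 + 3.03×146 = 310.99 + 38.3 + 5256.46 + 442.38 = 6048.13
link = 6368.35/6048.13 = 1.052945
Link Feb 2018→Mar 2018:
ΣP(Mar 2018)Q(Feb 2018) = 1.25×205 + 3.11×10 + 445.03×12 + 3.44×127 = 256.25 + 31.1 + 5340.36 + 436.88 = 6064.59
ΣP(Feb 2018)Q(Feb 2018) = 1.48×205 + 3.69×10 + 500.05×12 + 3.39×127 = 303.4 + 36.9 + 6000.6 + 430.53 = 6771.43
link = 6064.59/6771.43 = 0.895614
Link Mar 2018→Apr 2018:
ΣP(Apr 2018)Q(Mar 2018) = 1.29×178 + 3.57×11 + 364.04×15 + 2.98×118 = 229.62 + 39.27 + 5460.6 + 351.64 = 6081.13
ΣP(Mar 2018)Q(Mar 2018) = 1.25×178 + 3.11×11 + 445.03×15 + 3.44×118 = 222.5 + 34.21 + 6675.45 + 405.92 = 7338.08
link = 6081.13/7338.08 = 0.828709
Chained index = 100 × 1.052945 × 0.895614 × 0.828709 = 78.1499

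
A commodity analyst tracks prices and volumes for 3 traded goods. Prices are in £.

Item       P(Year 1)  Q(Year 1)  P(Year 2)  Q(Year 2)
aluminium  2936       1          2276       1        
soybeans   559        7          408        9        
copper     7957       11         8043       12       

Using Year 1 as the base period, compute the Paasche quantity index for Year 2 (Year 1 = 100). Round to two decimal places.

109.46

Paasche quantity index uses current-period prices as weights.
ΣP(Year 2)·Q(Year 2) = 2276×1 + 408×9 + 8043×12 = 2276 + 3672 + 96516 = 102464
ΣP(Year 2)·Q(Year 1) = 2276×1 + 408×7 + 8043×11 = 2276 + 2856 + 88473 = 93605
Index = 102464 / 93605 × 100 = 109.4642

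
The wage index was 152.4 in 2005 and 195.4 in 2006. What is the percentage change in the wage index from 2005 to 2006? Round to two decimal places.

28.22%

Change = (195.4 − 152.4) / 152.4 × 100
       = 43.0 / 152.4 × 100 = 28.2152%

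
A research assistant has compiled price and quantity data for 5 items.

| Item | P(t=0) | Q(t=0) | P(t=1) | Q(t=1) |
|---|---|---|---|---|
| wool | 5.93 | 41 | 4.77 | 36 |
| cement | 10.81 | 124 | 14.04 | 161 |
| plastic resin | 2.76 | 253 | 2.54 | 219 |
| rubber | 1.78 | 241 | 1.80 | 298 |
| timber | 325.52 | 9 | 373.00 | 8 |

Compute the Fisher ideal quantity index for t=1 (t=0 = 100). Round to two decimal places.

Laspeyres component (base-period weights):
ΣP(t=0)Q(t=1) = 5.93×36 + 10.81×161 + 2.76×219 + 1.78×298 + 325.52×8 = 213.48 + 1740.41 + 604.44 + 530.44 + 2604.16 = 5692.93
ΣP(t=0)Q(t=0) = 5.93×41 + 10.81×124 + 2.76×253 + 1.78×241 + 325.52×9 = 243.13 + 1340.44 + 698.28 + 428.98 + 2929.68 = 5640.51
L = 5692.93 / 5640.51 × 100 = 100.9293
Paasche component (current-period weights):
ΣP(t=1)Q(t=1) = 4.77×36 + 14.04×161 + 2.54×219 + 1.80×298 + 373.00×8 = 171.72 + 2260.44 + 556.26 + 536.4 + 2984 = 6508.82
ΣP(t=1)Q(t=0) = 4.77×41 + 14.04×124 + 2.54×253 + 1.80×241 + 373.00×9 = 195.57 + 1740.96 + 642.62 + 433.8 + 3357 = 6369.95
P = 6508.82 / 6369.95 × 100 = 102.1801
Fisher = √(L × P) = √(100.9293 × 102.1801) = 101.5528

101.55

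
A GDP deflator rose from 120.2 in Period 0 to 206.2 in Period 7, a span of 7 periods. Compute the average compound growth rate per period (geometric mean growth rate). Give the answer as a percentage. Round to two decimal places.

8.01%

Growth factor = (206.2/120.2)^(1/7) = (1.715474)^(1/7) = 1.080148
Growth rate = 1.080148 − 1 = 0.080148 = 8.0148%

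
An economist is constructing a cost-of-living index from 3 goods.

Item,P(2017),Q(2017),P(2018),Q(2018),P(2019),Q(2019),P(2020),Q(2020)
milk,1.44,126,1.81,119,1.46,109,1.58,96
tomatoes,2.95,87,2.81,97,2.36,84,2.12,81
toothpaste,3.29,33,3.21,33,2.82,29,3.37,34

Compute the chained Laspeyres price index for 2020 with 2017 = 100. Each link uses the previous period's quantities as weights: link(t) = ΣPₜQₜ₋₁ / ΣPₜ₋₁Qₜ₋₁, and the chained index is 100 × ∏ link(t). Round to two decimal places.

Link 2017→2018:
ΣP(2018)Q(2017) = 1.81×126 + 2.81×87 + 3.21×33 = 228.06 + 244.47 + 105.93 = 578.46
ΣP(2017)Q(2017) = 1.44×126 + 2.95×87 + 3.29×33 = 181.44 + 256.65 + 108.57 = 546.66
link = 578.46/546.66 = 1.058171
Link 2018→2019:
ΣP(2019)Q(2018) = 1.46×119 + 2.36×97 + 2.82×33 = 173.74 + 228.92 + 93.06 = 495.72
ΣP(2018)Q(2018) = 1.81×119 + 2.81×97 + 3.21×33 = 215.39 + 272.57 + 105.93 = 593.89
link = 495.72/593.89 = 0.834700
Link 2019→2020:
ΣP(2020)Q(2019) = 1.58×109 + 2.12×84 + 3.37×29 = 172.22 + 178.08 + 97.73 = 448.03
ΣP(2019)Q(2019) = 1.46×109 + 2.36×84 + 2.82×29 = 159.14 + 198.24 + 81.78 = 439.16
link = 448.03/439.16 = 1.020198
Chained index = 100 × 1.058171 × 0.834700 × 1.020198 = 90.1095

90.11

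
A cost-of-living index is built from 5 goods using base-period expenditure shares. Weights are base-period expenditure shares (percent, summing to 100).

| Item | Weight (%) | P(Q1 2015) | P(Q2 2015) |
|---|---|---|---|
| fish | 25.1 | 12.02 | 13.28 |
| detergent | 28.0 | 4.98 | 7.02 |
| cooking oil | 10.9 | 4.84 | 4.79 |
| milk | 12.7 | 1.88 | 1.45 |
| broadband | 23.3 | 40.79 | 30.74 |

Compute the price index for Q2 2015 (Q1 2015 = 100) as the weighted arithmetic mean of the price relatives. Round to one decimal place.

105.3

fish: 25.1 × (13.28/12.02) = 25.1 × 1.104825 = 27.7311
detergent: 28.0 × (7.02/4.98) = 28.0 × 1.409639 = 39.4699
cooking oil: 10.9 × (4.79/4.84) = 10.9 × 0.989669 = 10.7874
milk: 12.7 × (1.45/1.88) = 12.7 × 0.771277 = 9.7952
broadband: 23.3 × (30.74/40.79) = 23.3 × 0.753616 = 17.5593
Index = Σ wᵢ·(p₁ᵢ/p₀ᵢ) = 27.7311 + 39.4699 + 10.7874 + 9.7952 + 17.5593 = 105.3429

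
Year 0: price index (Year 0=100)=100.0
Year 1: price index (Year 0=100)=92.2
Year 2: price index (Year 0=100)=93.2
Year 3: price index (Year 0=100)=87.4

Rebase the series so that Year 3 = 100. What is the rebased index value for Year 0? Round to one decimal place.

114.4

Rebased(Year 0) = 100.0 / 87.4 × 100 = 114.4165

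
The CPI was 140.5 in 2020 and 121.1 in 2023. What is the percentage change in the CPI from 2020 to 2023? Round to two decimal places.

Change = (121.1 − 140.5) / 140.5 × 100
       = -19.4 / 140.5 × 100 = -13.8078%

-13.81%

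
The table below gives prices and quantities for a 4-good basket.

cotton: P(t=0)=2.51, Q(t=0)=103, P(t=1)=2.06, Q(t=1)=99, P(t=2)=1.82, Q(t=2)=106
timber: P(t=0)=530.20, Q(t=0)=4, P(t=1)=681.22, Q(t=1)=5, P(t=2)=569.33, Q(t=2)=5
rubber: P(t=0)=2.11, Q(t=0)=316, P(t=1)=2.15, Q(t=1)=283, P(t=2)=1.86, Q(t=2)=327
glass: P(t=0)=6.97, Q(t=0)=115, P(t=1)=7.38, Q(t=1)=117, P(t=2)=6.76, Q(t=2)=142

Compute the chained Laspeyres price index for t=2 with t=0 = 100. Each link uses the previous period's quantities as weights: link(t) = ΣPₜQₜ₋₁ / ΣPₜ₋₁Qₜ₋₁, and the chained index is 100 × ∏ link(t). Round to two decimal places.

99.20

Link t=0→t=1:
ΣP(t=1)Q(t=0) = 2.06×103 + 681.22×4 + 2.15×316 + 7.38×115 = 212.18 + 2724.88 + 679.4 + 848.7 = 4465.16
ΣP(t=0)Q(t=0) = 2.51×103 + 530.20×4 + 2.11×316 + 6.97×115 = 258.53 + 2120.8 + 666.76 + 801.55 = 3847.64
link = 4465.16/3847.64 = 1.160493
Link t=1→t=2:
ΣP(t=2)Q(t=1) = 1.82×99 + 569.33×5 + 1.86×283 + 6.76×117 = 180.18 + 2846.65 + 526.38 + 790.92 = 4344.13
ΣP(t=1)Q(t=1) = 2.06×99 + 681.22×5 + 2.15×283 + 7.38×117 = 203.94 + 3406.1 + 608.45 + 863.46 = 5081.95
link = 4344.13/5081.95 = 0.854816
Chained index = 100 × 1.160493 × 0.854816 = 99.2008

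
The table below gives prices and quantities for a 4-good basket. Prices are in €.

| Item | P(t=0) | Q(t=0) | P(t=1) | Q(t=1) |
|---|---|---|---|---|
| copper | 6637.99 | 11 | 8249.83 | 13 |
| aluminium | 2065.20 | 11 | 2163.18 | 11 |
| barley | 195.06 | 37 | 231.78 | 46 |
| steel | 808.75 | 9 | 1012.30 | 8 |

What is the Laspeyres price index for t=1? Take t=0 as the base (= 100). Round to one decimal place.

120.0

Laspeyres price index uses base-period quantities as weights.
ΣP(t=1)·Q(t=0) = 8249.83×11 + 2163.18×11 + 231.78×37 + 1012.30×9 = 90748.13 + 23794.98 + 8575.86 + 9110.7 = 132229.67
ΣP(t=0)·Q(t=0) = 6637.99×11 + 2065.20×11 + 195.06×37 + 808.75×9 = 73017.89 + 22717.2 + 7217.22 + 7278.75 = 110231.06
Index = 132229.67 / 110231.06 × 100 = 119.9568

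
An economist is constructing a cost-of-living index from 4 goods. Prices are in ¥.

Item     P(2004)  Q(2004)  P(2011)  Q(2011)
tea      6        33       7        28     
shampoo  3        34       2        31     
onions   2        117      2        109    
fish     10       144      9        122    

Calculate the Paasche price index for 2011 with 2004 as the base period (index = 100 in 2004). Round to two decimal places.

92.64

Paasche price index uses current-period quantities as weights.
ΣP(2011)·Q(2011) = 7×28 + 2×31 + 2×109 + 9×122 = 196 + 62 + 218 + 1098 = 1574
ΣP(2004)·Q(2011) = 6×28 + 3×31 + 2×109 + 10×122 = 168 + 93 + 218 + 1220 = 1699
Index = 1574 / 1699 × 100 = 92.6427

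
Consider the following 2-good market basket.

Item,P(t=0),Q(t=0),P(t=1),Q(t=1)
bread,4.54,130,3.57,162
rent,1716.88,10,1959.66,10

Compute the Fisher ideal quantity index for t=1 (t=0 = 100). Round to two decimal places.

Laspeyres component (base-period weights):
ΣP(t=0)Q(t=1) = 4.54×162 + 1716.88×10 = 735.48 + 17168.8 = 17904.28
ΣP(t=0)Q(t=0) = 4.54×130 + 1716.88×10 = 590.2 + 17168.8 = 17759
L = 17904.28 / 17759 × 100 = 100.8181
Paasche component (current-period weights):
ΣP(t=1)Q(t=1) = 3.57×162 + 1959.66×10 = 578.34 + 19596.6 = 20174.94
ΣP(t=1)Q(t=0) = 3.57×130 + 1959.66×10 = 464.1 + 19596.6 = 20060.7
P = 20174.94 / 20060.7 × 100 = 100.5695
Fisher = √(L × P) = √(100.8181 × 100.5695) = 100.6937

100.69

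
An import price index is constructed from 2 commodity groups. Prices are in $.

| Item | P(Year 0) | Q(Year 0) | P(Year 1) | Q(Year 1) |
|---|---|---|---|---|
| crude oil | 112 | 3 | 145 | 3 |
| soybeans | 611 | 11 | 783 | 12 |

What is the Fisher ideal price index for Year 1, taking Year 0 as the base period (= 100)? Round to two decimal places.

Laspeyres component (base-period weights):
ΣP(Year 1)Q(Year 0) = 145×3 + 783×11 = 435 + 8613 = 9048
ΣP(Year 0)Q(Year 0) = 112×3 + 611×11 = 336 + 6721 = 7057
L = 9048 / 7057 × 100 = 128.2131
Paasche component (current-period weights):
ΣP(Year 1)Q(Year 1) = 145×3 + 783×12 = 435 + 9396 = 9831
ΣP(Year 0)Q(Year 1) = 112×3 + 611×12 = 336 + 7332 = 7668
P = 9831 / 7668 × 100 = 128.2081
Fisher = √(L × P) = √(128.2131 × 128.2081) = 128.2106

128.21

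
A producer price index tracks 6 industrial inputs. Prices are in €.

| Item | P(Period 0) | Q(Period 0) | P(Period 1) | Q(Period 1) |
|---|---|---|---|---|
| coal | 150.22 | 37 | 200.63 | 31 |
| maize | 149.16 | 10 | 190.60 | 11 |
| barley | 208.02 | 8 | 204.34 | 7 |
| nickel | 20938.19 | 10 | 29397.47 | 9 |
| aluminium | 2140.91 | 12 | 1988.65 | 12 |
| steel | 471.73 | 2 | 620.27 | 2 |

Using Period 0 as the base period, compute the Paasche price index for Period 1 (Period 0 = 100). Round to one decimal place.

Paasche price index uses current-period quantities as weights.
ΣP(Period 1)·Q(Period 1) = 200.63×31 + 190.60×11 + 204.34×7 + 29397.47×9 + 1988.65×12 + 620.27×2 = 6219.53 + 2096.6 + 1430.38 + 264577.23 + 23863.8 + 1240.54 = 299428.08
ΣP(Period 0)·Q(Period 1) = 150.22×31 + 149.16×11 + 208.02×7 + 20938.19×9 + 2140.91×12 + 471.73×2 = 4656.82 + 1640.76 + 1456.14 + 188443.71 + 25690.92 + 943.46 = 222831.81
Index = 299428.08 / 222831.81 × 100 = 134.3740

134.4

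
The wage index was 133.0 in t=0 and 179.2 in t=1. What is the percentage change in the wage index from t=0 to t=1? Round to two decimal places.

Change = (179.2 − 133.0) / 133.0 × 100
       = 46.2 / 133.0 × 100 = 34.7368%

34.74%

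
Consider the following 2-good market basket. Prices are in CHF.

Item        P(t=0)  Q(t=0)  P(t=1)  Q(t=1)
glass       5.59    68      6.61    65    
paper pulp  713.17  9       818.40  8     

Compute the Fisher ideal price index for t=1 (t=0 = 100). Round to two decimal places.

114.96

Laspeyres component (base-period weights):
ΣP(t=1)Q(t=0) = 6.61×68 + 818.40×9 = 449.48 + 7365.6 = 7815.08
ΣP(t=0)Q(t=0) = 5.59×68 + 713.17×9 = 380.12 + 6418.53 = 6798.65
L = 7815.08 / 6798.65 × 100 = 114.9505
Paasche component (current-period weights):
ΣP(t=1)Q(t=1) = 6.61×65 + 818.40×8 = 429.65 + 6547.2 = 6976.85
ΣP(t=0)Q(t=1) = 5.59×65 + 713.17×8 = 363.35 + 5705.36 = 6068.71
P = 6976.85 / 6068.71 × 100 = 114.9643
Fisher = √(L × P) = √(114.9505 × 114.9643) = 114.9574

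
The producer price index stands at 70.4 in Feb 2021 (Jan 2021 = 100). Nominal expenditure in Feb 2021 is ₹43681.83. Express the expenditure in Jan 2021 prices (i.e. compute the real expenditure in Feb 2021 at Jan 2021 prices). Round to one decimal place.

62048.1

Real = Nominal ÷ (Index/100) = 43681.83 ÷ (70.4/100)
     = 43681.83 ÷ 0.704 = 62048.0540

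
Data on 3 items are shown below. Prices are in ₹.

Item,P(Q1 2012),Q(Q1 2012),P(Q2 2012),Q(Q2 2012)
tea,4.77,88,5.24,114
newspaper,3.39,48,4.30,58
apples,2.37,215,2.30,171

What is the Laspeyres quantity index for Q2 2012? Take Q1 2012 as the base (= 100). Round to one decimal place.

104.9

Laspeyres quantity index uses base-period prices as weights.
ΣP(Q1 2012)·Q(Q2 2012) = 4.77×114 + 3.39×58 + 2.37×171 = 543.78 + 196.62 + 405.27 = 1145.67
ΣP(Q1 2012)·Q(Q1 2012) = 4.77×88 + 3.39×48 + 2.37×215 = 419.76 + 162.72 + 509.55 = 1092.03
Index = 1145.67 / 1092.03 × 100 = 104.9120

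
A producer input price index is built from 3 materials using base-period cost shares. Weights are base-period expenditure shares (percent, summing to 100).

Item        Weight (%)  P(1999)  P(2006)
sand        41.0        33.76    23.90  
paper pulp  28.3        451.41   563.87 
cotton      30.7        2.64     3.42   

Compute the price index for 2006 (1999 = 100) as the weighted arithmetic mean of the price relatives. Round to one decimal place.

sand: 41.0 × (23.90/33.76) = 41.0 × 0.707938 = 29.0255
paper pulp: 28.3 × (563.87/451.41) = 28.3 × 1.249131 = 35.3504
cotton: 30.7 × (3.42/2.64) = 30.7 × 1.295455 = 39.7705
Index = Σ wᵢ·(p₁ᵢ/p₀ᵢ) = 29.0255 + 35.3504 + 39.7705 = 104.1463

104.1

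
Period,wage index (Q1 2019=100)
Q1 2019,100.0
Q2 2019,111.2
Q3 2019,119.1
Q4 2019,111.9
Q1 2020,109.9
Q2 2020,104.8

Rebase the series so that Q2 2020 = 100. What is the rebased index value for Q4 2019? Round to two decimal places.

106.77

Rebased(Q4 2019) = 111.9 / 104.8 × 100 = 106.7748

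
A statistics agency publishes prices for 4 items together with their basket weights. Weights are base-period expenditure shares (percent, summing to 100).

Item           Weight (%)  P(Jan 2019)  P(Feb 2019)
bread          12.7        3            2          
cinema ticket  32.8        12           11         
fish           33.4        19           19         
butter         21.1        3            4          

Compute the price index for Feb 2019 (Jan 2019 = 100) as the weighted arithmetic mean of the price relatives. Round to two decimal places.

100.07

bread: 12.7 × (2/3) = 12.7 × 0.666667 = 8.4667
cinema ticket: 32.8 × (11/12) = 32.8 × 0.916667 = 30.0667
fish: 33.4 × (19/19) = 33.4 × 1.000000 = 33.4000
butter: 21.1 × (4/3) = 21.1 × 1.333333 = 28.1333
Index = Σ wᵢ·(p₁ᵢ/p₀ᵢ) = 8.4667 + 30.0667 + 33.4000 + 28.1333 = 100.0667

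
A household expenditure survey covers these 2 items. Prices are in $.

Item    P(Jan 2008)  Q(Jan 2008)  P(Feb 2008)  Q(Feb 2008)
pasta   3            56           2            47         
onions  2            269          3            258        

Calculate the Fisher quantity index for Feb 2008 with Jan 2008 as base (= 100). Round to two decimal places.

Laspeyres component (base-period weights):
ΣP(Jan 2008)Q(Feb 2008) = 3×47 + 2×258 = 141 + 516 = 657
ΣP(Jan 2008)Q(Jan 2008) = 3×56 + 2×269 = 168 + 538 = 706
L = 657 / 706 × 100 = 93.0595
Paasche component (current-period weights):
ΣP(Feb 2008)Q(Feb 2008) = 2×47 + 3×258 = 94 + 774 = 868
ΣP(Feb 2008)Q(Jan 2008) = 2×56 + 3×269 = 112 + 807 = 919
P = 868 / 919 × 100 = 94.4505
Fisher = √(L × P) = √(93.0595 × 94.4505) = 93.7524

93.75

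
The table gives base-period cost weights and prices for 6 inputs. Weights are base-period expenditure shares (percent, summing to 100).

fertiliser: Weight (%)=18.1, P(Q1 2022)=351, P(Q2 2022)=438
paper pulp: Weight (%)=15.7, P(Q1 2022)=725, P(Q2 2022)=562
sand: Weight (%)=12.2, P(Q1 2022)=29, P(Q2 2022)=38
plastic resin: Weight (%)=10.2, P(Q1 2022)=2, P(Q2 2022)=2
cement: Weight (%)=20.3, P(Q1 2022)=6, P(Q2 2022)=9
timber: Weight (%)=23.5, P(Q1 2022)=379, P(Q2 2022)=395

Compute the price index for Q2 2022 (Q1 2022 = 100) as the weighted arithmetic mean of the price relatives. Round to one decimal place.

115.9

fertiliser: 18.1 × (438/351) = 18.1 × 1.247863 = 22.5863
paper pulp: 15.7 × (562/725) = 15.7 × 0.775172 = 12.1702
sand: 12.2 × (38/29) = 12.2 × 1.310345 = 15.9862
plastic resin: 10.2 × (2/2) = 10.2 × 1.000000 = 10.2000
cement: 20.3 × (9/6) = 20.3 × 1.500000 = 30.4500
timber: 23.5 × (395/379) = 23.5 × 1.042216 = 24.4921
Index = Σ wᵢ·(p₁ᵢ/p₀ᵢ) = 22.5863 + 12.1702 + 15.9862 + 10.2000 + 30.4500 + 24.4921 = 115.8848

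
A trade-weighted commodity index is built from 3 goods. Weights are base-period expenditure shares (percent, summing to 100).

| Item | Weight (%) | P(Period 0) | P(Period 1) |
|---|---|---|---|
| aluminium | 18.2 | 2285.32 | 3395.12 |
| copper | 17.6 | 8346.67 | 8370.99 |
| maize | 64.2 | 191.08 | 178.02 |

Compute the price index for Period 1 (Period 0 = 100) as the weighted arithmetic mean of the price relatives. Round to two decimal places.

aluminium: 18.2 × (3395.12/2285.32) = 18.2 × 1.485621 = 27.0383
copper: 17.6 × (8370.99/8346.67) = 17.6 × 1.002914 = 17.6513
maize: 64.2 × (178.02/191.08) = 64.2 × 0.931652 = 59.8120
Index = Σ wᵢ·(p₁ᵢ/p₀ᵢ) = 27.0383 + 17.6513 + 59.8120 = 104.5016

104.50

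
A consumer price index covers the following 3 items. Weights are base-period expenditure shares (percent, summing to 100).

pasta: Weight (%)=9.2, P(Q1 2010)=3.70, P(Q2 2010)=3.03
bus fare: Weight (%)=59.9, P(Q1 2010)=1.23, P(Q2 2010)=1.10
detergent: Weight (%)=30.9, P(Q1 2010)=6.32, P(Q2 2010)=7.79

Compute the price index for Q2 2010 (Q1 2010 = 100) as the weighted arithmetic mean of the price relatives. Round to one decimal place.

pasta: 9.2 × (3.03/3.70) = 9.2 × 0.818919 = 7.5341
bus fare: 59.9 × (1.10/1.23) = 59.9 × 0.894309 = 53.5691
detergent: 30.9 × (7.79/6.32) = 30.9 × 1.232595 = 38.0872
Index = Σ wᵢ·(p₁ᵢ/p₀ᵢ) = 7.5341 + 53.5691 + 38.0872 = 99.1903

99.2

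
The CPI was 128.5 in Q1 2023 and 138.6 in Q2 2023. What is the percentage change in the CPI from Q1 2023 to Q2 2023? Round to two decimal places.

7.86%

Change = (138.6 − 128.5) / 128.5 × 100
       = 10.1 / 128.5 × 100 = 7.8599%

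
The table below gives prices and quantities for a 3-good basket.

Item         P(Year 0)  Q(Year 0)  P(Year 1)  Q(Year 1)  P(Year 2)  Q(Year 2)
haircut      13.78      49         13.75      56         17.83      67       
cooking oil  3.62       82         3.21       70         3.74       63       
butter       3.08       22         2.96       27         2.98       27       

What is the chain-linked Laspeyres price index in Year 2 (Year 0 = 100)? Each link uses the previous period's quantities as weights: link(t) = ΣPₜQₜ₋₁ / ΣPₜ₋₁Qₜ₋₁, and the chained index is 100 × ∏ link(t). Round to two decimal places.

120.24

Link Year 0→Year 1:
ΣP(Year 1)Q(Year 0) = 13.75×49 + 3.21×82 + 2.96×22 = 673.75 + 263.22 + 65.12 = 1002.09
ΣP(Year 0)Q(Year 0) = 13.78×49 + 3.62×82 + 3.08×22 = 675.22 + 296.84 + 67.76 = 1039.82
link = 1002.09/1039.82 = 0.963715
Link Year 1→Year 2:
ΣP(Year 2)Q(Year 1) = 17.83×56 + 3.74×70 + 2.98×27 = 998.48 + 261.8 + 80.46 = 1340.74
ΣP(Year 1)Q(Year 1) = 13.75×56 + 3.21×70 + 2.96×27 = 770 + 224.7 + 79.92 = 1074.62
link = 1340.74/1074.62 = 1.247641
Chained index = 100 × 0.963715 × 1.247641 = 120.2370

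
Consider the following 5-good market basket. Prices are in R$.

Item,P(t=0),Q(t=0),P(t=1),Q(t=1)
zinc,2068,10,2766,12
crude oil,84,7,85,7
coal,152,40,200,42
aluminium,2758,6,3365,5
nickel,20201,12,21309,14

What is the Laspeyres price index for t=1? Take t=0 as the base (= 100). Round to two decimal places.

109.03

Laspeyres price index uses base-period quantities as weights.
ΣP(t=1)·Q(t=0) = 2766×10 + 85×7 + 200×40 + 3365×6 + 21309×12 = 27660 + 595 + 8000 + 20190 + 255708 = 312153
ΣP(t=0)·Q(t=0) = 2068×10 + 84×7 + 152×40 + 2758×6 + 20201×12 = 20680 + 588 + 6080 + 16548 + 242412 = 286308
Index = 312153 / 286308 × 100 = 109.0270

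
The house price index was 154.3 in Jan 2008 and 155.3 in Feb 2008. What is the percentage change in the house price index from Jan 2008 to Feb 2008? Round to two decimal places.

0.65%

Change = (155.3 − 154.3) / 154.3 × 100
       = 1.0 / 154.3 × 100 = 0.6481%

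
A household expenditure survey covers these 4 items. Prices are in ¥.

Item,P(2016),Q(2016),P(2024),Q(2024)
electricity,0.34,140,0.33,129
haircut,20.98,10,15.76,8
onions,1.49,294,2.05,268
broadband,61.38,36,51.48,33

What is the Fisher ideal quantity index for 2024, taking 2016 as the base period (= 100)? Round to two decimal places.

Laspeyres component (base-period weights):
ΣP(2016)Q(2024) = 0.34×129 + 20.98×8 + 1.49×268 + 61.38×33 = 43.86 + 167.84 + 399.32 + 2025.54 = 2636.56
ΣP(2016)Q(2016) = 0.34×140 + 20.98×10 + 1.49×294 + 61.38×36 = 47.6 + 209.8 + 438.06 + 2209.68 = 2905.14
L = 2636.56 / 2905.14 × 100 = 90.7550
Paasche component (current-period weights):
ΣP(2024)Q(2024) = 0.33×129 + 15.76×8 + 2.05×268 + 51.48×33 = 42.57 + 126.08 + 549.4 + 1698.84 = 2416.89
ΣP(2024)Q(2016) = 0.33×140 + 15.76×10 + 2.05×294 + 51.48×36 = 46.2 + 157.6 + 602.7 + 1853.28 = 2659.78
P = 2416.89 / 2659.78 × 100 = 90.8680
Fisher = √(L × P) = √(90.7550 × 90.8680) = 90.8115

90.81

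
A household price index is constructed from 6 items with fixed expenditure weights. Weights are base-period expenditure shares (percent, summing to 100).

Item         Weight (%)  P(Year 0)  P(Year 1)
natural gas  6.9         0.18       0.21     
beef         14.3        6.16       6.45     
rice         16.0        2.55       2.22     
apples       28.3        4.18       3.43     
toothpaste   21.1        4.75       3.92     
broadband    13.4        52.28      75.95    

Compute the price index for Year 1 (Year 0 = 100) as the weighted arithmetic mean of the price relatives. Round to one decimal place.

97.1

natural gas: 6.9 × (0.21/0.18) = 6.9 × 1.166667 = 8.0500
beef: 14.3 × (6.45/6.16) = 14.3 × 1.047078 = 14.9732
rice: 16.0 × (2.22/2.55) = 16.0 × 0.870588 = 13.9294
apples: 28.3 × (3.43/4.18) = 28.3 × 0.820574 = 23.2222
toothpaste: 21.1 × (3.92/4.75) = 21.1 × 0.825263 = 17.4131
broadband: 13.4 × (75.95/52.28) = 13.4 × 1.452754 = 19.4669
Index = Σ wᵢ·(p₁ᵢ/p₀ᵢ) = 8.0500 + 14.9732 + 13.9294 + 23.2222 + 17.4131 + 19.4669 = 97.0548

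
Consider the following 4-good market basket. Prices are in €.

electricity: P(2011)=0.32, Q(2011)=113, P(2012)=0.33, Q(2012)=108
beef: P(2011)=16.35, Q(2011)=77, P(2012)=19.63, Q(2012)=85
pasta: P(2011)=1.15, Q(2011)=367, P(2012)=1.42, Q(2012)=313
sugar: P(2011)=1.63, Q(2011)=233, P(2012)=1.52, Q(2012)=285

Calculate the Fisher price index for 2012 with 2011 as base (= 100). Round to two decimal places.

Laspeyres component (base-period weights):
ΣP(2012)Q(2011) = 0.33×113 + 19.63×77 + 1.42×367 + 1.52×233 = 37.29 + 1511.51 + 521.14 + 354.16 = 2424.1
ΣP(2011)Q(2011) = 0.32×113 + 16.35×77 + 1.15×367 + 1.63×233 = 36.16 + 1258.95 + 422.05 + 379.79 = 2096.95
L = 2424.1 / 2096.95 × 100 = 115.6012
Paasche component (current-period weights):
ΣP(2012)Q(2012) = 0.33×108 + 19.63×85 + 1.42×313 + 1.52×285 = 35.64 + 1668.55 + 444.46 + 433.2 = 2581.85
ΣP(2011)Q(2012) = 0.32×108 + 16.35×85 + 1.15×313 + 1.63×285 = 34.56 + 1389.75 + 359.95 + 464.55 = 2248.81
P = 2581.85 / 2248.81 × 100 = 114.8096
Fisher = √(L × P) = √(115.6012 × 114.8096) = 115.2047

115.20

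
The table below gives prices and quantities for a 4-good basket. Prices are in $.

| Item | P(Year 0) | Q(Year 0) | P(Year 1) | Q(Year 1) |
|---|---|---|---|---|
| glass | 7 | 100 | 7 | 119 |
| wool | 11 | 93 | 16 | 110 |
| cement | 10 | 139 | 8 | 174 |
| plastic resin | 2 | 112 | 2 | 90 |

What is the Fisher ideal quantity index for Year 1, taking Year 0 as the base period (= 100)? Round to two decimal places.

118.47

Laspeyres component (base-period weights):
ΣP(Year 0)Q(Year 1) = 7×119 + 11×110 + 10×174 + 2×90 = 833 + 1210 + 1740 + 180 = 3963
ΣP(Year 0)Q(Year 0) = 7×100 + 11×93 + 10×139 + 2×112 = 700 + 1023 + 1390 + 224 = 3337
L = 3963 / 3337 × 100 = 118.7594
Paasche component (current-period weights):
ΣP(Year 1)Q(Year 1) = 7×119 + 16×110 + 8×174 + 2×90 = 833 + 1760 + 1392 + 180 = 4165
ΣP(Year 1)Q(Year 0) = 7×100 + 16×93 + 8×139 + 2×112 = 700 + 1488 + 1112 + 224 = 3524
P = 4165 / 3524 × 100 = 118.1896
Fisher = √(L × P) = √(118.7594 × 118.1896) = 118.4741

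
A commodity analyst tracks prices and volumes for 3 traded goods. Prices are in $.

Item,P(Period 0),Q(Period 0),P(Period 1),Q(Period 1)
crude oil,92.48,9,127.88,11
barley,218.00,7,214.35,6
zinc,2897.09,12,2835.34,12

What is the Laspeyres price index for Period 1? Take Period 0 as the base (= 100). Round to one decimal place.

Laspeyres price index uses base-period quantities as weights.
ΣP(Period 1)·Q(Period 0) = 127.88×9 + 214.35×7 + 2835.34×12 = 1150.92 + 1500.45 + 34024.08 = 36675.45
ΣP(Period 0)·Q(Period 0) = 92.48×9 + 218.00×7 + 2897.09×12 = 832.32 + 1526 + 34765.08 = 37123.4
Index = 36675.45 / 37123.4 × 100 = 98.7933

98.8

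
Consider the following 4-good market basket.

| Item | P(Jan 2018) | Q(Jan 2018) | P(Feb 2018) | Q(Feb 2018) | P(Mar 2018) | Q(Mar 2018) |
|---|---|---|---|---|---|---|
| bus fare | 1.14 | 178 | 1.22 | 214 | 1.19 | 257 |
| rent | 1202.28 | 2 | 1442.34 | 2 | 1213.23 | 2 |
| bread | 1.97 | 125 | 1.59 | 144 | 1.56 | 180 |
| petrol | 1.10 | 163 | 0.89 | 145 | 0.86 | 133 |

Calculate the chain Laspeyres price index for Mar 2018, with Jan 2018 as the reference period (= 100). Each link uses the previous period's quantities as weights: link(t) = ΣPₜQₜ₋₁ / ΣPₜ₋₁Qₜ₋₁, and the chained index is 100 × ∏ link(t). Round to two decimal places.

Link Jan 2018→Feb 2018:
ΣP(Feb 2018)Q(Jan 2018) = 1.22×178 + 1442.34×2 + 1.59×125 + 0.89×163 = 217.16 + 2884.68 + 198.75 + 145.07 = 3445.66
ΣP(Jan 2018)Q(Jan 2018) = 1.14×178 + 1202.28×2 + 1.97×125 + 1.10×163 = 202.92 + 2404.56 + 246.25 + 179.3 = 3033.03
link = 3445.66/3033.03 = 1.136045
Link Feb 2018→Mar 2018:
ΣP(Mar 2018)Q(Feb 2018) = 1.19×214 + 1213.23×2 + 1.56×144 + 0.86×145 = 254.66 + 2426.46 + 224.64 + 124.7 = 3030.46
ΣP(Feb 2018)Q(Feb 2018) = 1.22×214 + 1442.34×2 + 1.59×144 + 0.89×145 = 261.08 + 2884.68 + 228.96 + 129.05 = 3503.77
link = 3030.46/3503.77 = 0.864914
Chained index = 100 × 1.136045 × 0.864914 = 98.2582

98.26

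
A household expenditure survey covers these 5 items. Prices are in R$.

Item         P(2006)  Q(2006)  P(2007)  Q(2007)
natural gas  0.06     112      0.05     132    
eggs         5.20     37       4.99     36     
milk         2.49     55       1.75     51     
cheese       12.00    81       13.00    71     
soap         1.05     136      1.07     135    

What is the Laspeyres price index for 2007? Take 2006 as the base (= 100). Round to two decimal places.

Laspeyres price index uses base-period quantities as weights.
ΣP(2007)·Q(2006) = 0.05×112 + 4.99×37 + 1.75×55 + 13.00×81 + 1.07×136 = 5.6 + 184.63 + 96.25 + 1053 + 145.52 = 1485
ΣP(2006)·Q(2006) = 0.06×112 + 5.20×37 + 2.49×55 + 12.00×81 + 1.05×136 = 6.72 + 192.4 + 136.95 + 972 + 142.8 = 1450.87
Index = 1485 / 1450.87 × 100 = 102.3524

102.35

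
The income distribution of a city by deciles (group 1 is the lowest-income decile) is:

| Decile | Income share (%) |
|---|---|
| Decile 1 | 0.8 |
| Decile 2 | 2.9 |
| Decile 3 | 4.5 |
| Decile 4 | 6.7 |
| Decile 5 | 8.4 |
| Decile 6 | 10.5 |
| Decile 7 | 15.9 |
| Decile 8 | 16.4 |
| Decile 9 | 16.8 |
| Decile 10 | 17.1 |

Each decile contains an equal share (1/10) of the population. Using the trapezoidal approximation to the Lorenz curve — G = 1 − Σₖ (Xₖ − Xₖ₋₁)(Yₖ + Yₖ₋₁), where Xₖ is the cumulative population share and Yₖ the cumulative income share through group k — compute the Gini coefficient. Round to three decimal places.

0.333

Cumulative income shares Yₖ: 0.0080, 0.0370, 0.0820, 0.1490, 0.2330, 0.3380, 0.4970, 0.6610, 0.8290, 1.0000
Σ (Xₖ−Xₖ₋₁)(Yₖ+Yₖ₋₁) = (1/10)(0.0080+0.0000) + (1/10)(0.0370+0.0080) + (1/10)(0.0820+0.0370) + (1/10)(0.1490+0.0820) + (1/10)(0.2330+0.1490) + (1/10)(0.3380+0.2330) + (1/10)(0.4970+0.3380) + (1/10)(0.6610+0.4970) + (1/10)(0.8290+0.6610) + (1/10)(1.0000+0.8290)
  = 0.0008 + 0.0045 + 0.0119 + 0.0231 + 0.0382 + 0.0571 + 0.0835 + 0.1158 + 0.1490 + 0.1829 = 0.6668
G = 1 − 0.6668 = 0.3332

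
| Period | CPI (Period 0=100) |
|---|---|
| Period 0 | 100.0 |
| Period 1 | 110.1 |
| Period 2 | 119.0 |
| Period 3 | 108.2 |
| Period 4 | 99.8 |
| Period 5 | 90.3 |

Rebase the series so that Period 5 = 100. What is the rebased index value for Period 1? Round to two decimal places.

Rebased(Period 1) = 110.1 / 90.3 × 100 = 121.9269

121.93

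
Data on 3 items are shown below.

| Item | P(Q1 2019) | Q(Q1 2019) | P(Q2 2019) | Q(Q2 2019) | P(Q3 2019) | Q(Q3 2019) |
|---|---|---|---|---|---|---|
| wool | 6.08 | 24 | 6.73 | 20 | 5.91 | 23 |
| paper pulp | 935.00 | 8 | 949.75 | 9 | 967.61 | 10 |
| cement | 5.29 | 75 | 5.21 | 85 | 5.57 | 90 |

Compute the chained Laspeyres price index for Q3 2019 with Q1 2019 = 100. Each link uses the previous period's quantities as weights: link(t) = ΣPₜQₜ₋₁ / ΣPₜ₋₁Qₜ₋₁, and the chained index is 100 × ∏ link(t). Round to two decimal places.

103.54

Link Q1 2019→Q2 2019:
ΣP(Q2 2019)Q(Q1 2019) = 6.73×24 + 949.75×8 + 5.21×75 = 161.52 + 7598 + 390.75 = 8150.27
ΣP(Q1 2019)Q(Q1 2019) = 6.08×24 + 935.00×8 + 5.29×75 = 145.92 + 7480 + 396.75 = 8022.67
link = 8150.27/8022.67 = 1.015905
Link Q2 2019→Q3 2019:
ΣP(Q3 2019)Q(Q2 2019) = 5.91×20 + 967.61×9 + 5.57×85 = 118.2 + 8708.49 + 473.45 = 9300.14
ΣP(Q2 2019)Q(Q2 2019) = 6.73×20 + 949.75×9 + 5.21×85 = 134.6 + 8547.75 + 442.85 = 9125.2
link = 9300.14/9125.2 = 1.019171
Chained index = 100 × 1.015905 × 1.019171 = 103.5381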